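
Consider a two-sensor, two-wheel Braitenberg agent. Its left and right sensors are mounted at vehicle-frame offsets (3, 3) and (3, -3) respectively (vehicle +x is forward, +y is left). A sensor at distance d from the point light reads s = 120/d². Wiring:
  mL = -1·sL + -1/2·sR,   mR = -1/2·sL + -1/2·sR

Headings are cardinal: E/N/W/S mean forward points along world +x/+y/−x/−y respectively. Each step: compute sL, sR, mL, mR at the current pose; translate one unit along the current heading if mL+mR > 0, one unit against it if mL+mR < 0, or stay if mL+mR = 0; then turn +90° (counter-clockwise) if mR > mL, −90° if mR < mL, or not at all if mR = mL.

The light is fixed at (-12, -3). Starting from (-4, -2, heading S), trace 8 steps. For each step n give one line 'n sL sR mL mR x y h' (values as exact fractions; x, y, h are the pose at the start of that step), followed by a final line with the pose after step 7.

0 24/25 120/29 -2196/725 -1848/725 -4 -2 S
1 60/73 60/61 -5850/4453 -4020/4453 -4 -1 E
2 120/41 24/25 -3492/1025 -1992/1025 -5 -1 N
3 6 15/4 -63/8 -39/8 -5 -2 W
4 24/25 120/29 -2196/725 -1848/725 -4 -2 S
5 60/73 60/61 -5850/4453 -4020/4453 -4 -1 E
6 120/41 24/25 -3492/1025 -1992/1025 -5 -1 N
7 6 15/4 -63/8 -39/8 -5 -2 W
final -4 -2 S

n=0: pose=(-4,-2,S); sL=24/25, sR=120/29; mL=-2196/725, mR=-1848/725; mL+mR=-4044/725 → advance -1; mR−mL=12/25 → turn +1·90°
n=1: pose=(-4,-1,E); sL=60/73, sR=60/61; mL=-5850/4453, mR=-4020/4453; mL+mR=-9870/4453 → advance -1; mR−mL=30/73 → turn +1·90°
n=2: pose=(-5,-1,N); sL=120/41, sR=24/25; mL=-3492/1025, mR=-1992/1025; mL+mR=-5484/1025 → advance -1; mR−mL=60/41 → turn +1·90°
n=3: pose=(-5,-2,W); sL=6, sR=15/4; mL=-63/8, mR=-39/8; mL+mR=-51/4 → advance -1; mR−mL=3 → turn +1·90°
n=4: pose=(-4,-2,S); sL=24/25, sR=120/29; mL=-2196/725, mR=-1848/725; mL+mR=-4044/725 → advance -1; mR−mL=12/25 → turn +1·90°
n=5: pose=(-4,-1,E); sL=60/73, sR=60/61; mL=-5850/4453, mR=-4020/4453; mL+mR=-9870/4453 → advance -1; mR−mL=30/73 → turn +1·90°
n=6: pose=(-5,-1,N); sL=120/41, sR=24/25; mL=-3492/1025, mR=-1992/1025; mL+mR=-5484/1025 → advance -1; mR−mL=60/41 → turn +1·90°
n=7: pose=(-5,-2,W); sL=6, sR=15/4; mL=-63/8, mR=-39/8; mL+mR=-51/4 → advance -1; mR−mL=3 → turn +1·90°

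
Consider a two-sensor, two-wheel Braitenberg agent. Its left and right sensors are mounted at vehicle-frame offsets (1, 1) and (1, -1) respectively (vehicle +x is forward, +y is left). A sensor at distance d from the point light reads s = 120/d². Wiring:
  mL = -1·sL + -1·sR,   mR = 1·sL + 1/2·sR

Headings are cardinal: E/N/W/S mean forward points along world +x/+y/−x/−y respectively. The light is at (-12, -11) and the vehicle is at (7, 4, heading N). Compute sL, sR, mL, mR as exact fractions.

6/29 15/82 -927/2378 1419/4756

left sensor world pos  = (6, 5); dL² = 580
right sensor world pos = (8, 5); dR² = 656
sL = 120/580 = 6/29
sR = 120/656 = 15/82
mL = -1·sL + -1·sR = -927/2378
mR = 1·sL + 1/2·sR = 1419/4756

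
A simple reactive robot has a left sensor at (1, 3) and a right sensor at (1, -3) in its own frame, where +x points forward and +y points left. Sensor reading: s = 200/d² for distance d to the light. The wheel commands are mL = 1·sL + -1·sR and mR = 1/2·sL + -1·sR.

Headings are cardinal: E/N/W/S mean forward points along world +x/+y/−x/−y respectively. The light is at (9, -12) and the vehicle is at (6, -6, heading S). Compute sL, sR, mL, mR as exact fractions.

left sensor world pos  = (9, -7); dL² = 25
right sensor world pos = (3, -7); dR² = 61
sL = 200/25 = 8
sR = 200/61 = 200/61
mL = 1·sL + -1·sR = 288/61
mR = 1/2·sL + -1·sR = 44/61

8 200/61 288/61 44/61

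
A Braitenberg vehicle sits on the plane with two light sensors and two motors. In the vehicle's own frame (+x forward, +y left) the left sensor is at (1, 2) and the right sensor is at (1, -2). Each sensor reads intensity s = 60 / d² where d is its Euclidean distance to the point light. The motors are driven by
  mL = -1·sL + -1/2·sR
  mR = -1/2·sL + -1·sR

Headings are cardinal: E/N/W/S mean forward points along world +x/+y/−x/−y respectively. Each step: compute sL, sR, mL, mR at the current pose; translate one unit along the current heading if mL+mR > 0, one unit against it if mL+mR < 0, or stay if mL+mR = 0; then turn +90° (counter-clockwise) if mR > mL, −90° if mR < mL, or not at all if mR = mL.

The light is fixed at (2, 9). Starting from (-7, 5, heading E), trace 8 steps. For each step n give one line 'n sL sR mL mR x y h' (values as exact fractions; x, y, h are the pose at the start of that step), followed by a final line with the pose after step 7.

n=0: pose=(-7,5,E); sL=15/17, sR=3/5; mL=-201/170, mR=-177/170; mL+mR=-189/85 → advance -1; mR−mL=12/85 → turn +1·90°
n=1: pose=(-8,5,N); sL=20/51, sR=60/73; mL=-2990/3723, mR=-3790/3723; mL+mR=-2260/1241 → advance -1; mR−mL=-800/3723 → turn -1·90°
n=2: pose=(-8,4,E); sL=2/3, sR=6/13; mL=-35/39, mR=-31/39; mL+mR=-22/13 → advance -1; mR−mL=4/39 → turn +1·90°
n=3: pose=(-9,4,N); sL=12/37, sR=60/97; mL=-2274/3589, mR=-2802/3589; mL+mR=-5076/3589 → advance -1; mR−mL=-528/3589 → turn -1·90°
n=4: pose=(-9,3,E); sL=15/29, sR=15/41; mL=-1665/2378, mR=-1485/2378; mL+mR=-1575/1189 → advance -1; mR−mL=90/1189 → turn +1·90°
n=5: pose=(-10,3,N); sL=60/221, sR=12/25; mL=-2826/5525, mR=-3402/5525; mL+mR=-6228/5525 → advance -1; mR−mL=-576/5525 → turn -1·90°
n=6: pose=(-10,2,E); sL=30/73, sR=30/101; mL=-4125/7373, mR=-3705/7373; mL+mR=-7830/7373 → advance -1; mR−mL=420/7373 → turn +1·90°
n=7: pose=(-11,2,N); sL=20/87, sR=60/157; mL=-5750/13659, mR=-6790/13659; mL+mR=-4180/4553 → advance -1; mR−mL=-1040/13659 → turn -1·90°

0 15/17 3/5 -201/170 -177/170 -7 5 E
1 20/51 60/73 -2990/3723 -3790/3723 -8 5 N
2 2/3 6/13 -35/39 -31/39 -8 4 E
3 12/37 60/97 -2274/3589 -2802/3589 -9 4 N
4 15/29 15/41 -1665/2378 -1485/2378 -9 3 E
5 60/221 12/25 -2826/5525 -3402/5525 -10 3 N
6 30/73 30/101 -4125/7373 -3705/7373 -10 2 E
7 20/87 60/157 -5750/13659 -6790/13659 -11 2 N
final -11 1 E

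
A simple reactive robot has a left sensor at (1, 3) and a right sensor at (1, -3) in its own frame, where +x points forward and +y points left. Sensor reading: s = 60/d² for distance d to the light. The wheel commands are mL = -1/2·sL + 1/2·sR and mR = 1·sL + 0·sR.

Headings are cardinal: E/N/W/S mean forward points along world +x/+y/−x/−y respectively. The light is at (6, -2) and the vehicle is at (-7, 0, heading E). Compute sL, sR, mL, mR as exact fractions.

left sensor world pos  = (-6, 3); dL² = 169
right sensor world pos = (-6, -3); dR² = 145
sL = 60/169 = 60/169
sR = 60/145 = 12/29
mL = -1/2·sL + 1/2·sR = 144/4901
mR = 1·sL + 0·sR = 60/169

60/169 12/29 144/4901 60/169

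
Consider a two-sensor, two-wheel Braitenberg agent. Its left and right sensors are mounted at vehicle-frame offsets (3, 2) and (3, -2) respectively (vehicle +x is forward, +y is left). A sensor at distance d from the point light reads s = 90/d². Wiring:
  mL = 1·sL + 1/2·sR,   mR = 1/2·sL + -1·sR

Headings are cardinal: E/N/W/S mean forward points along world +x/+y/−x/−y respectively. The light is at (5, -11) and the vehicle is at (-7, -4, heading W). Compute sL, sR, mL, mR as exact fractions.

9/25 5/17 431/850 -97/850

left sensor world pos  = (-10, -6); dL² = 250
right sensor world pos = (-10, -2); dR² = 306
sL = 90/250 = 9/25
sR = 90/306 = 5/17
mL = 1·sL + 1/2·sR = 431/850
mR = 1/2·sL + -1·sR = -97/850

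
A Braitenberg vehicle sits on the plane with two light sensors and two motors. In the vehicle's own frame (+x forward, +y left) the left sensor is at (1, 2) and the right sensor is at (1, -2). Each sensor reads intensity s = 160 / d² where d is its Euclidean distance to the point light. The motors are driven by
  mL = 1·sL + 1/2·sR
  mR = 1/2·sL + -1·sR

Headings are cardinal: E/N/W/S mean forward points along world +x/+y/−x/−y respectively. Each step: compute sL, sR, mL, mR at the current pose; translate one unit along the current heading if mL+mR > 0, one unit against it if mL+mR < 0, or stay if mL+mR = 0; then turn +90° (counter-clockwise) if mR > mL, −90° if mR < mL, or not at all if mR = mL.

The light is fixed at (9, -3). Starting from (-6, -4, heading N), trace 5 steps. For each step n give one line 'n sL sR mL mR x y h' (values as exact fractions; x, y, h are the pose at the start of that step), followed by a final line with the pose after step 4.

n=0: pose=(-6,-4,N); sL=160/289, sR=160/169; mL=50160/48841, mR=-32720/48841; mL+mR=17440/48841 → advance +1; mR−mL=-82880/48841 → turn -1·90°
n=1: pose=(-6,-3,E); sL=4/5, sR=4/5; mL=6/5, mR=-2/5; mL+mR=4/5 → advance +1; mR−mL=-8/5 → turn -1·90°
n=2: pose=(-5,-3,S); sL=32/29, sR=160/257; mL=10544/7453, mR=-528/7453; mL+mR=10016/7453 → advance +1; mR−mL=-11072/7453 → turn -1·90°
n=3: pose=(-5,-4,W); sL=80/117, sR=80/113; mL=13720/13221, mR=-4840/13221; mL+mR=2960/4407 → advance +1; mR−mL=-18560/13221 → turn -1·90°
n=4: pose=(-6,-4,N); sL=160/289, sR=160/169; mL=50160/48841, mR=-32720/48841; mL+mR=17440/48841 → advance +1; mR−mL=-82880/48841 → turn -1·90°

0 160/289 160/169 50160/48841 -32720/48841 -6 -4 N
1 4/5 4/5 6/5 -2/5 -6 -3 E
2 32/29 160/257 10544/7453 -528/7453 -5 -3 S
3 80/117 80/113 13720/13221 -4840/13221 -5 -4 W
4 160/289 160/169 50160/48841 -32720/48841 -6 -4 N
final -6 -3 E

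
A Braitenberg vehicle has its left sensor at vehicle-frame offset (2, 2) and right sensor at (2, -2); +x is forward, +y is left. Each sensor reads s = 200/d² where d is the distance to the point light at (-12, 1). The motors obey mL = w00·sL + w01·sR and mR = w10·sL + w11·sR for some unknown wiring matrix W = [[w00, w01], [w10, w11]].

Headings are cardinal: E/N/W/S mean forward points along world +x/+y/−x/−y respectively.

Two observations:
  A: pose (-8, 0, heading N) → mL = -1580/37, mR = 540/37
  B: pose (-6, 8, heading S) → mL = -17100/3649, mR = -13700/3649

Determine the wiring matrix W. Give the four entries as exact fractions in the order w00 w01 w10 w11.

obs A: pose=(-8,0,N) → sL=40, sR=200/37, mL=-1580/37, mR=540/37
obs B: pose=(-6,8,S) → sL=200/89, sR=200/41, mL=-17100/3649, mR=-13700/3649
sensor matrix S = [[40, 200/37], [200/89, 200/41]]; det S = 24704000/135013
solve [mL_A; mL_B] = S·[w00; w01] and [mR_A; mR_B] = S·[w10; w11]:
  w00 = -1, w01 = -1/2, w10 = 1/2, w11 = -1

-1 -1/2 1/2 -1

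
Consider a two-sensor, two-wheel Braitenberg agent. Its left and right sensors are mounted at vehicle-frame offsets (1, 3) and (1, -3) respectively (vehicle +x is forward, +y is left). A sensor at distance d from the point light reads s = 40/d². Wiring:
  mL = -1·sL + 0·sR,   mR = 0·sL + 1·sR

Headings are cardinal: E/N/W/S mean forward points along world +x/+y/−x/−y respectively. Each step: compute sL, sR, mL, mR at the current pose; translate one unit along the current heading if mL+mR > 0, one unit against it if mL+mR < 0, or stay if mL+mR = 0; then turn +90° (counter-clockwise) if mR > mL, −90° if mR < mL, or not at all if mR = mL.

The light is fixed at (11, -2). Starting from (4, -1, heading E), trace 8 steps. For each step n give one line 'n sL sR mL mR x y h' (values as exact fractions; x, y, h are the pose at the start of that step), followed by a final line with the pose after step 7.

0 10/13 1 -10/13 1 4 -1 E
1 8/17 40/13 -8/17 40/13 5 -1 N
2 4/5 20/37 -4/5 20/37 5 0 W
3 8 8/13 -8 8/13 6 0 S
4 10/13 5/2 -10/13 5/2 6 1 E
5 8/13 40/17 -8/13 40/17 7 1 N
6 20/13 20/37 -20/13 20/37 7 2 W
7 40/9 8/9 -40/9 8/9 8 2 S
final 8 3 E

n=0: pose=(4,-1,E); sL=10/13, sR=1; mL=-10/13, mR=1; mL+mR=3/13 → advance +1; mR−mL=23/13 → turn +1·90°
n=1: pose=(5,-1,N); sL=8/17, sR=40/13; mL=-8/17, mR=40/13; mL+mR=576/221 → advance +1; mR−mL=784/221 → turn +1·90°
n=2: pose=(5,0,W); sL=4/5, sR=20/37; mL=-4/5, mR=20/37; mL+mR=-48/185 → advance -1; mR−mL=248/185 → turn +1·90°
n=3: pose=(6,0,S); sL=8, sR=8/13; mL=-8, mR=8/13; mL+mR=-96/13 → advance -1; mR−mL=112/13 → turn +1·90°
n=4: pose=(6,1,E); sL=10/13, sR=5/2; mL=-10/13, mR=5/2; mL+mR=45/26 → advance +1; mR−mL=85/26 → turn +1·90°
n=5: pose=(7,1,N); sL=8/13, sR=40/17; mL=-8/13, mR=40/17; mL+mR=384/221 → advance +1; mR−mL=656/221 → turn +1·90°
n=6: pose=(7,2,W); sL=20/13, sR=20/37; mL=-20/13, mR=20/37; mL+mR=-480/481 → advance -1; mR−mL=1000/481 → turn +1·90°
n=7: pose=(8,2,S); sL=40/9, sR=8/9; mL=-40/9, mR=8/9; mL+mR=-32/9 → advance -1; mR−mL=16/3 → turn +1·90°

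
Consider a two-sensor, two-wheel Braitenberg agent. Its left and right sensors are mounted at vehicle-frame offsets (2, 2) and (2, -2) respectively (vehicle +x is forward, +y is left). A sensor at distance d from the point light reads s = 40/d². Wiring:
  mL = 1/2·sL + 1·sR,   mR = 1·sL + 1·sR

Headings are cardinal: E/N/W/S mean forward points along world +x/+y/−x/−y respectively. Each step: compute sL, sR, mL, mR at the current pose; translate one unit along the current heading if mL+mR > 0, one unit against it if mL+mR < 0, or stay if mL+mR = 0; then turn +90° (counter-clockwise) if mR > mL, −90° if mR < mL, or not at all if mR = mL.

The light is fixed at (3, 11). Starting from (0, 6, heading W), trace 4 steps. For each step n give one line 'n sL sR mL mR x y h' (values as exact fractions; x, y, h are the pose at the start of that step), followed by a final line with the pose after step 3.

0 20/37 20/17 910/629 1080/629 0 6 W
1 40/53 8/17 764/901 1104/901 -1 6 S
2 2 10/17 27/17 44/17 -1 5 E
3 40/41 40/17 1980/697 2320/697 0 5 N
final 0 6 W

n=0: pose=(0,6,W); sL=20/37, sR=20/17; mL=910/629, mR=1080/629; mL+mR=1990/629 → advance +1; mR−mL=10/37 → turn +1·90°
n=1: pose=(-1,6,S); sL=40/53, sR=8/17; mL=764/901, mR=1104/901; mL+mR=1868/901 → advance +1; mR−mL=20/53 → turn +1·90°
n=2: pose=(-1,5,E); sL=2, sR=10/17; mL=27/17, mR=44/17; mL+mR=71/17 → advance +1; mR−mL=1 → turn +1·90°
n=3: pose=(0,5,N); sL=40/41, sR=40/17; mL=1980/697, mR=2320/697; mL+mR=4300/697 → advance +1; mR−mL=20/41 → turn +1·90°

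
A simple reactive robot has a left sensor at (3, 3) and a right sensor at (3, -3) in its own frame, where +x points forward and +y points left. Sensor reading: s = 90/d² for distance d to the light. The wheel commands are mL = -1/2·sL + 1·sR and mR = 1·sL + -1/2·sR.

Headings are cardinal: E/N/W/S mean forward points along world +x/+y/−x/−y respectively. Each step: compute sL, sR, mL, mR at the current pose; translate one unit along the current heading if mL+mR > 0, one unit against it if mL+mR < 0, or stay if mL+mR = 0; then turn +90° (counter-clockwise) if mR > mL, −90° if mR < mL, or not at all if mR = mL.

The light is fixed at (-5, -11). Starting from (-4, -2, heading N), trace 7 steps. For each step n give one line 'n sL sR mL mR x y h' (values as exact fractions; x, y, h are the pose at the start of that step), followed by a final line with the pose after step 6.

0 45/74 9/16 153/592 387/1184 -4 -2 N
1 90/53 90/173 -3015/9169 13185/9169 -4 -1 W
2 45/29 45/29 45/58 45/58 -5 -1 S
3 2 2 1 1 -5 -2 S
4 45/17 45/17 45/34 45/34 -5 -3 S
5 18/5 18/5 9/5 9/5 -5 -4 S
6 5 5 5/2 5/2 -5 -5 S
final -5 -6 S

n=0: pose=(-4,-2,N); sL=45/74, sR=9/16; mL=153/592, mR=387/1184; mL+mR=693/1184 → advance +1; mR−mL=81/1184 → turn +1·90°
n=1: pose=(-4,-1,W); sL=90/53, sR=90/173; mL=-3015/9169, mR=13185/9169; mL+mR=10170/9169 → advance +1; mR−mL=16200/9169 → turn +1·90°
n=2: pose=(-5,-1,S); sL=45/29, sR=45/29; mL=45/58, mR=45/58; mL+mR=45/29 → advance +1; mR−mL=0 → turn +0·90°
n=3: pose=(-5,-2,S); sL=2, sR=2; mL=1, mR=1; mL+mR=2 → advance +1; mR−mL=0 → turn +0·90°
n=4: pose=(-5,-3,S); sL=45/17, sR=45/17; mL=45/34, mR=45/34; mL+mR=45/17 → advance +1; mR−mL=0 → turn +0·90°
n=5: pose=(-5,-4,S); sL=18/5, sR=18/5; mL=9/5, mR=9/5; mL+mR=18/5 → advance +1; mR−mL=0 → turn +0·90°
n=6: pose=(-5,-5,S); sL=5, sR=5; mL=5/2, mR=5/2; mL+mR=5 → advance +1; mR−mL=0 → turn +0·90°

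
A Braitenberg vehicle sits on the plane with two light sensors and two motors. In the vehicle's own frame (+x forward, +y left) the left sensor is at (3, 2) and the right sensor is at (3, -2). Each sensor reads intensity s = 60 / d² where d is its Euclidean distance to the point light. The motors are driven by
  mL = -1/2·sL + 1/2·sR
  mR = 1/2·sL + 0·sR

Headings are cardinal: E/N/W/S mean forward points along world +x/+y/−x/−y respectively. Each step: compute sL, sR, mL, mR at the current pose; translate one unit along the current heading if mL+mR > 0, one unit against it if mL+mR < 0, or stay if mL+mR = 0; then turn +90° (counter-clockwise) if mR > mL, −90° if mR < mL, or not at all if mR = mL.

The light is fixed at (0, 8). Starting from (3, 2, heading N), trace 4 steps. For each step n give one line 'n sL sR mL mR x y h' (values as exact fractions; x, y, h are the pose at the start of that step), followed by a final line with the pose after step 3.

0 6 30/17 -36/17 3 3 2 N
1 60/49 20/3 400/147 30/49 3 3 W
2 15 3 -6 15/2 2 3 N
3 60/37 12 192/37 30/37 2 4 W
final 1 4 N

n=0: pose=(3,2,N); sL=6, sR=30/17; mL=-36/17, mR=3; mL+mR=15/17 → advance +1; mR−mL=87/17 → turn +1·90°
n=1: pose=(3,3,W); sL=60/49, sR=20/3; mL=400/147, mR=30/49; mL+mR=10/3 → advance +1; mR−mL=-310/147 → turn -1·90°
n=2: pose=(2,3,N); sL=15, sR=3; mL=-6, mR=15/2; mL+mR=3/2 → advance +1; mR−mL=27/2 → turn +1·90°
n=3: pose=(2,4,W); sL=60/37, sR=12; mL=192/37, mR=30/37; mL+mR=6 → advance +1; mR−mL=-162/37 → turn -1·90°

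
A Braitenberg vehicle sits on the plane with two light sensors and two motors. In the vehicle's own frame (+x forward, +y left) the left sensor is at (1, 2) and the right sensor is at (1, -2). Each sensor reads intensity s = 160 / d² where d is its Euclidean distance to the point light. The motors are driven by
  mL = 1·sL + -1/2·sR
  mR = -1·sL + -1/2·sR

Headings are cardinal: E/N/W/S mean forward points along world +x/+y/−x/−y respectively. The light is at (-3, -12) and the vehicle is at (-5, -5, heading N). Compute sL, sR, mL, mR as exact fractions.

left sensor world pos  = (-7, -4); dL² = 80
right sensor world pos = (-3, -4); dR² = 64
sL = 160/80 = 2
sR = 160/64 = 5/2
mL = 1·sL + -1/2·sR = 3/4
mR = -1·sL + -1/2·sR = -13/4

2 5/2 3/4 -13/4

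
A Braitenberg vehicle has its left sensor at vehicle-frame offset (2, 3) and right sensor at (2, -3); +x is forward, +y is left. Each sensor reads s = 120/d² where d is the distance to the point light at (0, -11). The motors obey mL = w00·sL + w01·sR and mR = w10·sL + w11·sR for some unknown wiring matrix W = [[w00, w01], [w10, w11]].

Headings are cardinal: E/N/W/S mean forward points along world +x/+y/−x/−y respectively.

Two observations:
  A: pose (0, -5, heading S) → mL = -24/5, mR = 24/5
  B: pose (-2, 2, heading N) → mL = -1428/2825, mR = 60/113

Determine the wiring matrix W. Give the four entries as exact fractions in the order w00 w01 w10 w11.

obs A: pose=(0,-5,S) → sL=24/5, sR=24/5, mL=-24/5, mR=24/5
obs B: pose=(-2,2,N) → sL=12/25, sR=60/113, mL=-1428/2825, mR=60/113
sensor matrix S = [[24/5, 24/5], [12/25, 60/113]]; det S = 3456/14125
solve [mL_A; mL_B] = S·[w00; w01] and [mR_A; mR_B] = S·[w10; w11]:
  w00 = -1/2, w01 = -1/2, w10 = 0, w11 = 1

-1/2 -1/2 0 1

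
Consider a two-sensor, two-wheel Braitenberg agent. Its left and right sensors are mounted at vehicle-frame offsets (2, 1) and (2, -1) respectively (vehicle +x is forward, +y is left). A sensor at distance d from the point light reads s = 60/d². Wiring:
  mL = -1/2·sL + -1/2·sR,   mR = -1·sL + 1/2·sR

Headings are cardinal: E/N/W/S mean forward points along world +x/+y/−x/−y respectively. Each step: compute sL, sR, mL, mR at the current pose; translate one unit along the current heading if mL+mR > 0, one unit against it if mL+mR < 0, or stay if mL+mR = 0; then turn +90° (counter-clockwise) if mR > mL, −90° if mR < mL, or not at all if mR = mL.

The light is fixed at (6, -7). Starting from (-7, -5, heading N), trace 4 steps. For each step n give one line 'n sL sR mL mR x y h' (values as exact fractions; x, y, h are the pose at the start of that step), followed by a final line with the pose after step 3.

0 15/53 3/8 -279/848 -81/848 -7 -5 N
1 4/15 60/229 -908/3435 -466/3435 -7 -6 W
2 30/61 6/17 -438/1037 -327/1037 -6 -6 S
3 60/109 60/101 -6300/11009 -2790/11009 -6 -5 E
final -7 -5 N

n=0: pose=(-7,-5,N); sL=15/53, sR=3/8; mL=-279/848, mR=-81/848; mL+mR=-45/106 → advance -1; mR−mL=99/424 → turn +1·90°
n=1: pose=(-7,-6,W); sL=4/15, sR=60/229; mL=-908/3435, mR=-466/3435; mL+mR=-2/5 → advance -1; mR−mL=442/3435 → turn +1·90°
n=2: pose=(-6,-6,S); sL=30/61, sR=6/17; mL=-438/1037, mR=-327/1037; mL+mR=-45/61 → advance -1; mR−mL=111/1037 → turn +1·90°
n=3: pose=(-6,-5,E); sL=60/109, sR=60/101; mL=-6300/11009, mR=-2790/11009; mL+mR=-90/109 → advance -1; mR−mL=3510/11009 → turn +1·90°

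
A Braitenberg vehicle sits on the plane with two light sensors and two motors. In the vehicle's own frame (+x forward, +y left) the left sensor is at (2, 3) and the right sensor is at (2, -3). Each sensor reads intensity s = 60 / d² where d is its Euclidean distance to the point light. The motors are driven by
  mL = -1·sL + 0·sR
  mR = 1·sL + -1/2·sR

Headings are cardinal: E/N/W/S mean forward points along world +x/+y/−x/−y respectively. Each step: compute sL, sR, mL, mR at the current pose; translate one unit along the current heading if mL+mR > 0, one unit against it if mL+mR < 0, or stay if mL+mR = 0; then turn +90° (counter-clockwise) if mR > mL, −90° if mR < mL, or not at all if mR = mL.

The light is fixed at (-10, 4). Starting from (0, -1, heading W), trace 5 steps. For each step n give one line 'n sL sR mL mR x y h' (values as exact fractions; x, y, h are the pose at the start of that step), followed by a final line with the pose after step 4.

n=0: pose=(0,-1,W); sL=15/32, sR=15/17; mL=-15/32, mR=15/544; mL+mR=-15/34 → advance -1; mR−mL=135/272 → turn +1·90°
n=1: pose=(1,-1,S); sL=12/49, sR=60/113; mL=-12/49, mR=-114/5537; mL+mR=-30/113 → advance -1; mR−mL=1242/5537 → turn +1·90°
n=2: pose=(1,0,E); sL=6/17, sR=30/109; mL=-6/17, mR=399/1853; mL+mR=-15/109 → advance -1; mR−mL=1053/1853 → turn +1·90°
n=3: pose=(0,0,N); sL=60/53, sR=60/173; mL=-60/53, mR=8790/9169; mL+mR=-30/173 → advance -1; mR−mL=19170/9169 → turn +1·90°
n=4: pose=(0,-1,W); sL=15/32, sR=15/17; mL=-15/32, mR=15/544; mL+mR=-15/34 → advance -1; mR−mL=135/272 → turn +1·90°

0 15/32 15/17 -15/32 15/544 0 -1 W
1 12/49 60/113 -12/49 -114/5537 1 -1 S
2 6/17 30/109 -6/17 399/1853 1 0 E
3 60/53 60/173 -60/53 8790/9169 0 0 N
4 15/32 15/17 -15/32 15/544 0 -1 W
final 1 -1 S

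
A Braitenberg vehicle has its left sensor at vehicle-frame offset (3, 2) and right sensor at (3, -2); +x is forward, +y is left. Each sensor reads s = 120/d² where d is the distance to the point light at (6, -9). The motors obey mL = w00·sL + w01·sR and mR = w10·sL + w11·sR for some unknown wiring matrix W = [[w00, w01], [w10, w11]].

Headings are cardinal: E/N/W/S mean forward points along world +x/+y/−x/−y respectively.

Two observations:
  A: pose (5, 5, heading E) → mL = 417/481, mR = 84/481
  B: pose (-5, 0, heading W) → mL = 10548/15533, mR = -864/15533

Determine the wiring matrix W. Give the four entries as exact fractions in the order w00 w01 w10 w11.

1 1/2 -1/2 1/2

obs A: pose=(5,5,E) → sL=6/13, sR=30/37, mL=417/481, mR=84/481
obs B: pose=(-5,0,W) → sL=24/49, sR=120/317, mL=10548/15533, mR=-864/15533
sensor matrix S = [[6/13, 30/37], [24/49, 120/317]]; det S = -1661760/7471373
solve [mL_A; mL_B] = S·[w00; w01] and [mR_A; mR_B] = S·[w10; w11]:
  w00 = 1, w01 = 1/2, w10 = -1/2, w11 = 1/2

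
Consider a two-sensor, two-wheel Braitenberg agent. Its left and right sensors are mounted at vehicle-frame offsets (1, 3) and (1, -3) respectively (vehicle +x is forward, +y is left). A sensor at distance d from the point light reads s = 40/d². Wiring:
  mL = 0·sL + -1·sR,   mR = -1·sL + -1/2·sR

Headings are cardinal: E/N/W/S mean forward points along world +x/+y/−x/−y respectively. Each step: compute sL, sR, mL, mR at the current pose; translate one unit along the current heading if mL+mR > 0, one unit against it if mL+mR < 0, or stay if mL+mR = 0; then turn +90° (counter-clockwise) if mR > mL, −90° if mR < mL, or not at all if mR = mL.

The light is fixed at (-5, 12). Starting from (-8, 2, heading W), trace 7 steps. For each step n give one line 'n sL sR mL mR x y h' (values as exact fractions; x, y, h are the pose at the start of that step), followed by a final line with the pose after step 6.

n=0: pose=(-8,2,W); sL=8/37, sR=8/13; mL=-8/13, mR=-252/481; mL+mR=-548/481 → advance -1; mR−mL=44/481 → turn +1·90°
n=1: pose=(-7,2,S); sL=20/61, sR=20/73; mL=-20/73, mR=-2070/4453; mL+mR=-3290/4453 → advance -1; mR−mL=-850/4453 → turn -1·90°
n=2: pose=(-7,3,W); sL=40/153, sR=8/9; mL=-8/9, mR=-12/17; mL+mR=-244/153 → advance -1; mR−mL=28/153 → turn +1·90°
n=3: pose=(-6,3,S); sL=5/13, sR=10/29; mL=-10/29, mR=-210/377; mL+mR=-340/377 → advance -1; mR−mL=-80/377 → turn -1·90°
n=4: pose=(-6,4,W); sL=8/25, sR=40/29; mL=-40/29, mR=-732/725; mL+mR=-1732/725 → advance -1; mR−mL=268/725 → turn +1·90°
n=5: pose=(-5,4,S); sL=4/9, sR=4/9; mL=-4/9, mR=-2/3; mL+mR=-10/9 → advance -1; mR−mL=-2/9 → turn -1·90°
n=6: pose=(-5,5,W); sL=40/101, sR=40/17; mL=-40/17, mR=-2700/1717; mL+mR=-6740/1717 → advance -1; mR−mL=1340/1717 → turn +1·90°

0 8/37 8/13 -8/13 -252/481 -8 2 W
1 20/61 20/73 -20/73 -2070/4453 -7 2 S
2 40/153 8/9 -8/9 -12/17 -7 3 W
3 5/13 10/29 -10/29 -210/377 -6 3 S
4 8/25 40/29 -40/29 -732/725 -6 4 W
5 4/9 4/9 -4/9 -2/3 -5 4 S
6 40/101 40/17 -40/17 -2700/1717 -5 5 W
final -4 5 S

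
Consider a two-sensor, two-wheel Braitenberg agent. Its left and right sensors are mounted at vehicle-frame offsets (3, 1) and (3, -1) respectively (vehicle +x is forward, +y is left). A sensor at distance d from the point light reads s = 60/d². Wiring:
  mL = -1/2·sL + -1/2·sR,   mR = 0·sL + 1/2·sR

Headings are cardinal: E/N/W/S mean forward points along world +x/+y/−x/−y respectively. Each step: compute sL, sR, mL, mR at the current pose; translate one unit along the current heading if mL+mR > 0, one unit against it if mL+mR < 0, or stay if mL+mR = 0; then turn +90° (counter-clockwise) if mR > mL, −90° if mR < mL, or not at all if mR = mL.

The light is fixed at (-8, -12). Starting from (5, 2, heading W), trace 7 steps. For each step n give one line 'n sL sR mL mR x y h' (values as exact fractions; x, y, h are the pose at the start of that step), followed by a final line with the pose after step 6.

0 60/269 12/65 -3564/17485 6/65 5 2 W
1 30/173 6/29 -954/5017 3/29 6 2 S
2 12/109 12/97 -1236/10573 6/97 6 3 E
3 5/39 3/26 -19/156 3/52 5 3 N
4 60/269 12/65 -3564/17485 6/65 5 2 W
5 30/173 6/29 -954/5017 3/29 6 2 S
6 12/109 12/97 -1236/10573 6/97 6 3 E
final 5 3 N

n=0: pose=(5,2,W); sL=60/269, sR=12/65; mL=-3564/17485, mR=6/65; mL+mR=-30/269 → advance -1; mR−mL=5178/17485 → turn +1·90°
n=1: pose=(6,2,S); sL=30/173, sR=6/29; mL=-954/5017, mR=3/29; mL+mR=-15/173 → advance -1; mR−mL=1473/5017 → turn +1·90°
n=2: pose=(6,3,E); sL=12/109, sR=12/97; mL=-1236/10573, mR=6/97; mL+mR=-6/109 → advance -1; mR−mL=1890/10573 → turn +1·90°
n=3: pose=(5,3,N); sL=5/39, sR=3/26; mL=-19/156, mR=3/52; mL+mR=-5/78 → advance -1; mR−mL=7/39 → turn +1·90°
n=4: pose=(5,2,W); sL=60/269, sR=12/65; mL=-3564/17485, mR=6/65; mL+mR=-30/269 → advance -1; mR−mL=5178/17485 → turn +1·90°
n=5: pose=(6,2,S); sL=30/173, sR=6/29; mL=-954/5017, mR=3/29; mL+mR=-15/173 → advance -1; mR−mL=1473/5017 → turn +1·90°
n=6: pose=(6,3,E); sL=12/109, sR=12/97; mL=-1236/10573, mR=6/97; mL+mR=-6/109 → advance -1; mR−mL=1890/10573 → turn +1·90°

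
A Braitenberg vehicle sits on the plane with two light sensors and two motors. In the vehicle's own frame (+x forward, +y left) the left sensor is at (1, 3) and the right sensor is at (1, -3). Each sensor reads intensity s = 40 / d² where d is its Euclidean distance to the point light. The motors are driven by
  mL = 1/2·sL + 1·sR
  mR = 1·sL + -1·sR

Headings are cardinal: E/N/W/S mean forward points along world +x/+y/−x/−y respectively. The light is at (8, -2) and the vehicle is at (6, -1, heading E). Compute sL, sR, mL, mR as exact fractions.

40/17 8 156/17 -96/17

left sensor world pos  = (7, 2); dL² = 17
right sensor world pos = (7, -4); dR² = 5
sL = 40/17 = 40/17
sR = 40/5 = 8
mL = 1/2·sL + 1·sR = 156/17
mR = 1·sL + -1·sR = -96/17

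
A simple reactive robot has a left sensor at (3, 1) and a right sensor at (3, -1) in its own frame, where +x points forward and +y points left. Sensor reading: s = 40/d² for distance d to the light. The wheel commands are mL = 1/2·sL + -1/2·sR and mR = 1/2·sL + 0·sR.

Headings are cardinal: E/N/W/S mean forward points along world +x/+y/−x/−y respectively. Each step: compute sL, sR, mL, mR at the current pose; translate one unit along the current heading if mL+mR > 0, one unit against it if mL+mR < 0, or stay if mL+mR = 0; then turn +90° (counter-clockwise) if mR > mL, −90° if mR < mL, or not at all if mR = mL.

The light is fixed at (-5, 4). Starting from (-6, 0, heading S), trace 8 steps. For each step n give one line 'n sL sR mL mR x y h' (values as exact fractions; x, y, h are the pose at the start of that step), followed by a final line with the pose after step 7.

0 40/49 40/53 80/2597 20/49 -6 0 S
1 2 1 1/2 1 -6 -1 E
2 8 8 0 4 -5 -1 N
3 20/17 20/9 -80/153 10/17 -5 0 W
4 40/49 40/53 80/2597 20/49 -6 0 S
5 2 1 1/2 1 -6 -1 E
6 8 8 0 4 -5 -1 N
7 20/17 20/9 -80/153 10/17 -5 0 W
final -6 0 S

n=0: pose=(-6,0,S); sL=40/49, sR=40/53; mL=80/2597, mR=20/49; mL+mR=1140/2597 → advance +1; mR−mL=20/53 → turn +1·90°
n=1: pose=(-6,-1,E); sL=2, sR=1; mL=1/2, mR=1; mL+mR=3/2 → advance +1; mR−mL=1/2 → turn +1·90°
n=2: pose=(-5,-1,N); sL=8, sR=8; mL=0, mR=4; mL+mR=4 → advance +1; mR−mL=4 → turn +1·90°
n=3: pose=(-5,0,W); sL=20/17, sR=20/9; mL=-80/153, mR=10/17; mL+mR=10/153 → advance +1; mR−mL=10/9 → turn +1·90°
n=4: pose=(-6,0,S); sL=40/49, sR=40/53; mL=80/2597, mR=20/49; mL+mR=1140/2597 → advance +1; mR−mL=20/53 → turn +1·90°
n=5: pose=(-6,-1,E); sL=2, sR=1; mL=1/2, mR=1; mL+mR=3/2 → advance +1; mR−mL=1/2 → turn +1·90°
n=6: pose=(-5,-1,N); sL=8, sR=8; mL=0, mR=4; mL+mR=4 → advance +1; mR−mL=4 → turn +1·90°
n=7: pose=(-5,0,W); sL=20/17, sR=20/9; mL=-80/153, mR=10/17; mL+mR=10/153 → advance +1; mR−mL=10/9 → turn +1·90°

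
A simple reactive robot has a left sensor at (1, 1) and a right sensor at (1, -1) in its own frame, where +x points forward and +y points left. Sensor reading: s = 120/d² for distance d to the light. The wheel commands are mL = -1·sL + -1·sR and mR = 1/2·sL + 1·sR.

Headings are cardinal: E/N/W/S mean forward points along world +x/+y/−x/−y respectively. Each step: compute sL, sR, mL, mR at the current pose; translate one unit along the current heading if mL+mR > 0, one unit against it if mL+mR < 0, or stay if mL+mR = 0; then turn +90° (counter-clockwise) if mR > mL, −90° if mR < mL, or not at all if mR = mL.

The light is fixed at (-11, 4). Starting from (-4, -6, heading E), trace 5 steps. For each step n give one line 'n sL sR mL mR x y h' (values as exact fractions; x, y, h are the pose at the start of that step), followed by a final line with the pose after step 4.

n=0: pose=(-4,-6,E); sL=24/29, sR=24/37; mL=-1584/1073, mR=1140/1073; mL+mR=-12/29 → advance -1; mR−mL=2724/1073 → turn +1·90°
n=1: pose=(-5,-6,N); sL=60/53, sR=12/13; mL=-1416/689, mR=1026/689; mL+mR=-30/53 → advance -1; mR−mL=2442/689 → turn +1·90°
n=2: pose=(-5,-7,W); sL=120/169, sR=24/25; mL=-7056/4225, mR=5556/4225; mL+mR=-60/169 → advance -1; mR−mL=12612/4225 → turn +1·90°
n=3: pose=(-4,-7,S); sL=15/26, sR=2/3; mL=-97/78, mR=149/156; mL+mR=-15/52 → advance -1; mR−mL=343/156 → turn +1·90°
n=4: pose=(-4,-6,E); sL=24/29, sR=24/37; mL=-1584/1073, mR=1140/1073; mL+mR=-12/29 → advance -1; mR−mL=2724/1073 → turn +1·90°

0 24/29 24/37 -1584/1073 1140/1073 -4 -6 E
1 60/53 12/13 -1416/689 1026/689 -5 -6 N
2 120/169 24/25 -7056/4225 5556/4225 -5 -7 W
3 15/26 2/3 -97/78 149/156 -4 -7 S
4 24/29 24/37 -1584/1073 1140/1073 -4 -6 E
final -5 -6 N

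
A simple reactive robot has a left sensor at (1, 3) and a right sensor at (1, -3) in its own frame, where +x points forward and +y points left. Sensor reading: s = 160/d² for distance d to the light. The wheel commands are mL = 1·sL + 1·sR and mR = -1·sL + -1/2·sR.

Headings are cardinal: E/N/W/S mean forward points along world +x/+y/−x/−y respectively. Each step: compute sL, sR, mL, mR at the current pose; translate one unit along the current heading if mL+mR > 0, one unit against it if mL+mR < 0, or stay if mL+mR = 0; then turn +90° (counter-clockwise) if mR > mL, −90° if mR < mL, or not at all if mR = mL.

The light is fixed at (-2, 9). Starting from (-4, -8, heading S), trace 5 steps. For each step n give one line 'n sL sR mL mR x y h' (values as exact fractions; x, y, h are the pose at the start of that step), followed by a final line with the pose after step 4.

n=0: pose=(-4,-8,S); sL=32/65, sR=160/349; mL=21568/22685, mR=-16368/22685; mL+mR=80/349 → advance +1; mR−mL=-37936/22685 → turn -1·90°
n=1: pose=(-4,-9,W); sL=16/45, sR=80/117; mL=608/585, mR=-136/195; mL+mR=40/117 → advance +1; mR−mL=-1016/585 → turn -1·90°
n=2: pose=(-5,-9,N); sL=32/65, sR=160/289; mL=19648/18785, mR=-14448/18785; mL+mR=80/289 → advance +1; mR−mL=-34096/18785 → turn -1·90°
n=3: pose=(-5,-8,E); sL=4/5, sR=40/101; mL=604/505, mR=-504/505; mL+mR=20/101 → advance +1; mR−mL=-1108/505 → turn -1·90°
n=4: pose=(-4,-8,S); sL=32/65, sR=160/349; mL=21568/22685, mR=-16368/22685; mL+mR=80/349 → advance +1; mR−mL=-37936/22685 → turn -1·90°

0 32/65 160/349 21568/22685 -16368/22685 -4 -8 S
1 16/45 80/117 608/585 -136/195 -4 -9 W
2 32/65 160/289 19648/18785 -14448/18785 -5 -9 N
3 4/5 40/101 604/505 -504/505 -5 -8 E
4 32/65 160/349 21568/22685 -16368/22685 -4 -8 S
final -4 -9 W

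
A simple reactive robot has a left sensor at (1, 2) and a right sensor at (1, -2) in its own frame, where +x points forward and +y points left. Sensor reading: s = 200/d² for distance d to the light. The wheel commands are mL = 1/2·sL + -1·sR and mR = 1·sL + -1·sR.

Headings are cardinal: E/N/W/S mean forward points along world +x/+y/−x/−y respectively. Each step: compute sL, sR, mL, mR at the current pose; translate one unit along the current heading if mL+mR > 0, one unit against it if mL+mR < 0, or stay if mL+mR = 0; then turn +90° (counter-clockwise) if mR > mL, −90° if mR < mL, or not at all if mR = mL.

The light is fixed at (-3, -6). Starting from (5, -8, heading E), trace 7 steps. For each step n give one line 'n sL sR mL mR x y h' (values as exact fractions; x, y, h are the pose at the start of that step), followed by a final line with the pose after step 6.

0 200/81 200/97 -6500/7857 3200/7857 5 -8 E
1 100/13 100/41 750/533 2800/533 4 -8 N
2 40/9 200/37 -1060/333 -320/333 4 -7 W
3 25/13 5 -105/26 -40/13 5 -7 S
4 40/17 40/17 -20/17 0 5 -6 E
5 100/13 100/41 750/533 2800/533 4 -6 N
6 200/37 40/9 -580/333 320/333 4 -5 W
final 5 -5 S

n=0: pose=(5,-8,E); sL=200/81, sR=200/97; mL=-6500/7857, mR=3200/7857; mL+mR=-1100/2619 → advance -1; mR−mL=100/81 → turn +1·90°
n=1: pose=(4,-8,N); sL=100/13, sR=100/41; mL=750/533, mR=2800/533; mL+mR=3550/533 → advance +1; mR−mL=50/13 → turn +1·90°
n=2: pose=(4,-7,W); sL=40/9, sR=200/37; mL=-1060/333, mR=-320/333; mL+mR=-460/111 → advance -1; mR−mL=20/9 → turn +1·90°
n=3: pose=(5,-7,S); sL=25/13, sR=5; mL=-105/26, mR=-40/13; mL+mR=-185/26 → advance -1; mR−mL=25/26 → turn +1·90°
n=4: pose=(5,-6,E); sL=40/17, sR=40/17; mL=-20/17, mR=0; mL+mR=-20/17 → advance -1; mR−mL=20/17 → turn +1·90°
n=5: pose=(4,-6,N); sL=100/13, sR=100/41; mL=750/533, mR=2800/533; mL+mR=3550/533 → advance +1; mR−mL=50/13 → turn +1·90°
n=6: pose=(4,-5,W); sL=200/37, sR=40/9; mL=-580/333, mR=320/333; mL+mR=-260/333 → advance -1; mR−mL=100/37 → turn +1·90°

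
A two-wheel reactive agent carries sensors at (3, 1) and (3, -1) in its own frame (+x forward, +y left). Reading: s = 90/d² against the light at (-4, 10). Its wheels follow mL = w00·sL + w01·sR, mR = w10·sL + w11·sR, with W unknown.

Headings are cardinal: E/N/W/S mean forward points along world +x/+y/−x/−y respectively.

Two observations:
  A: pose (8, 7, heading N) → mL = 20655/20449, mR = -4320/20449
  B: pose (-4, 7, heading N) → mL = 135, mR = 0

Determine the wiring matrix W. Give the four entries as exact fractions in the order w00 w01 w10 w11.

1 1/2 -1 1

obs A: pose=(8,7,N) → sL=90/121, sR=90/169, mL=20655/20449, mR=-4320/20449
obs B: pose=(-4,7,N) → sL=90, sR=90, mL=135, mR=0
sensor matrix S = [[90/121, 90/169], [90, 90]]; det S = 388800/20449
solve [mL_A; mL_B] = S·[w00; w01] and [mR_A; mR_B] = S·[w10; w11]:
  w00 = 1, w01 = 1/2, w10 = -1, w11 = 1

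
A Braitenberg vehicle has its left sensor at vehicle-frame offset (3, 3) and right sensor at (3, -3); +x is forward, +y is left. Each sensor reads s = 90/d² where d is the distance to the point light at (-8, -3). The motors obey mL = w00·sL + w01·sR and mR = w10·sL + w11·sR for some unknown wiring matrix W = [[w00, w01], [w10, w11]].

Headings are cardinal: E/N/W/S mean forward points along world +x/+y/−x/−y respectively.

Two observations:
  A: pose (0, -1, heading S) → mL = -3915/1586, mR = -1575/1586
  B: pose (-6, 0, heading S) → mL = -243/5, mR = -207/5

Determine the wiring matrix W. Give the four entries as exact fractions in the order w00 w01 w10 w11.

obs A: pose=(0,-1,S) → sL=45/61, sR=45/13, mL=-3915/1586, mR=-1575/1586
obs B: pose=(-6,0,S) → sL=18/5, sR=90, mL=-243/5, mR=-207/5
sensor matrix S = [[45/61, 45/13], [18/5, 90]]; det S = 42768/793
solve [mL_A; mL_B] = S·[w00; w01] and [mR_A; mR_B] = S·[w10; w11]:
  w00 = -1, w01 = -1/2, w10 = 1, w11 = -1/2

-1 -1/2 1 -1/2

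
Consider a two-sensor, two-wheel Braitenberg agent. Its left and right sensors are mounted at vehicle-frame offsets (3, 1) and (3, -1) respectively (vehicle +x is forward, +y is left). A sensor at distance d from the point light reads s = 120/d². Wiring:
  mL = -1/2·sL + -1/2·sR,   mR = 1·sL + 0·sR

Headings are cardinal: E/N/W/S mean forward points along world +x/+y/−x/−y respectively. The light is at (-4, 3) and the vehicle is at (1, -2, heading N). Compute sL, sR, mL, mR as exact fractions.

6 3 -9/2 6

left sensor world pos  = (0, 1); dL² = 20
right sensor world pos = (2, 1); dR² = 40
sL = 120/20 = 6
sR = 120/40 = 3
mL = -1/2·sL + -1/2·sR = -9/2
mR = 1·sL + 0·sR = 6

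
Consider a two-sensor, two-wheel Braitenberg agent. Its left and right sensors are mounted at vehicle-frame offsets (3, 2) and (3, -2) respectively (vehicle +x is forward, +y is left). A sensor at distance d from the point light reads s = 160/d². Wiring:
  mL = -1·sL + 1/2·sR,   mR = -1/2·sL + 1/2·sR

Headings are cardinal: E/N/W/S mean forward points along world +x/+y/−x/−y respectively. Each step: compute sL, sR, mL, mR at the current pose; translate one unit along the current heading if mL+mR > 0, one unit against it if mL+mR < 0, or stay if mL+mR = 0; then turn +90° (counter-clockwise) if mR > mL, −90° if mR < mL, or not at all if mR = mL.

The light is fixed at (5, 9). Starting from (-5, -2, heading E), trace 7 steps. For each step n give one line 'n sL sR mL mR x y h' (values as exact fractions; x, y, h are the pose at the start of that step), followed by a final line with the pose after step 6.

n=0: pose=(-5,-2,E); sL=16/13, sR=80/109; mL=-1224/1417, mR=-352/1417; mL+mR=-1576/1417 → advance -1; mR−mL=8/13 → turn +1·90°
n=1: pose=(-6,-2,N); sL=160/233, sR=32/29; mL=-912/6757, mR=1408/6757; mL+mR=496/6757 → advance +1; mR−mL=80/233 → turn +1·90°
n=2: pose=(-6,-1,W); sL=8/17, sR=8/13; mL=-36/221, mR=16/221; mL+mR=-20/221 → advance -1; mR−mL=4/17 → turn +1·90°
n=3: pose=(-5,-1,S); sL=160/233, sR=160/313; mL=-31440/72929, mR=-6400/72929; mL+mR=-37840/72929 → advance -1; mR−mL=80/233 → turn +1·90°
n=4: pose=(-5,0,E); sL=80/49, sR=16/17; mL=-968/833, mR=-288/833; mL+mR=-1256/833 → advance -1; mR−mL=40/49 → turn +1·90°
n=5: pose=(-6,0,N); sL=32/41, sR=160/117; mL=-464/4797, mR=1408/4797; mL+mR=944/4797 → advance +1; mR−mL=16/41 → turn +1·90°
n=6: pose=(-6,1,W); sL=20/37, sR=20/29; mL=-210/1073, mR=80/1073; mL+mR=-130/1073 → advance -1; mR−mL=10/37 → turn +1·90°

0 16/13 80/109 -1224/1417 -352/1417 -5 -2 E
1 160/233 32/29 -912/6757 1408/6757 -6 -2 N
2 8/17 8/13 -36/221 16/221 -6 -1 W
3 160/233 160/313 -31440/72929 -6400/72929 -5 -1 S
4 80/49 16/17 -968/833 -288/833 -5 0 E
5 32/41 160/117 -464/4797 1408/4797 -6 0 N
6 20/37 20/29 -210/1073 80/1073 -6 1 W
final -5 1 S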